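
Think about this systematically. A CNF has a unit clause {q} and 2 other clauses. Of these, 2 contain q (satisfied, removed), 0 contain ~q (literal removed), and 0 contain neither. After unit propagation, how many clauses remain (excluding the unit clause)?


Satisfied (removed): 2
Shortened (remain): 0
Unchanged (remain): 0
Remaining = 0 + 0 = 0

0


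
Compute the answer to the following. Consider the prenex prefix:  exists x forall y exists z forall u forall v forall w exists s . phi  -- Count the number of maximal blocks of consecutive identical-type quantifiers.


Quantifier-type sequence: E A E A A A E  (A=forall, E=exists)
Group into maximal same-type runs:
  Ex1 | Ax1 | Ex1 | Ax3 | Ex1
Number of blocks = 5

5


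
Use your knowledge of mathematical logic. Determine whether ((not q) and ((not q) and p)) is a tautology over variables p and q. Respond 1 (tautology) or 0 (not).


Check all 4 assignments:
p=0, q=0: 0
p=0, q=1: 0
p=1, q=0: 1
p=1, q=1: 0
Satisfying count = 1/4.
Tautology iff count = 4: no.

0


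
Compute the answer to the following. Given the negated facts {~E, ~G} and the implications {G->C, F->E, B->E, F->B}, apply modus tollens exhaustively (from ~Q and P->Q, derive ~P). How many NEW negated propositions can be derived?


Initial negated facts: {~E, ~G}
Apply modus tollens to closure:
  ~E and F->E  =>  ~F
  ~E and B->E  =>  ~B
Final negated: {~B, ~E, ~F, ~G}
New negations: {~B, ~F}
Count = 2

2


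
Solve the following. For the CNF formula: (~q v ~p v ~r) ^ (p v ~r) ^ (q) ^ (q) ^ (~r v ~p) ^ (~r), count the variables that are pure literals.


Check each variable for pure literal status:
p: mixed (not pure)
q: mixed (not pure)
r: pure negative
Pure literal count = 1

1


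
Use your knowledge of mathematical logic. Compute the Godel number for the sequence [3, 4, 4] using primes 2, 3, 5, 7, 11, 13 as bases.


Encode each element as an exponent of the corresponding prime:
  2^3 = 8
  3^4 = 81
  5^4 = 625
Product = 8 * 81 * 625 = 405000

405000


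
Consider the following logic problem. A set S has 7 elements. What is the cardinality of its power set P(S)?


The power set of a set with n elements has 2^n elements.
|P(S)| = 2^7 = 128

128


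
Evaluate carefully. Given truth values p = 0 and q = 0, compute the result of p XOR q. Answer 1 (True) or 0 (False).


p = 0, q = 0
Operation: p XOR q
Evaluate: 0 XOR 0 = 0

0


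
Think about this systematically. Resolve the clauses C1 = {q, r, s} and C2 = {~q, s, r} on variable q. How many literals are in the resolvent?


Remove q from C1 and ~q from C2.
C1 remainder: {r, s}
C2 remainder: {s, r}
Union (resolvent): {r, s}
Resolvent has 2 literal(s).

2


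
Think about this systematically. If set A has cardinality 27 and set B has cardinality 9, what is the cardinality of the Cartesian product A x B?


The Cartesian product A x B contains all ordered pairs (a, b).
|A x B| = |A| * |B| = 27 * 9 = 243

243


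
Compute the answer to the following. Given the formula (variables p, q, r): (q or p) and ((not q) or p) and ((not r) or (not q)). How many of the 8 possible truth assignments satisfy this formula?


Evaluate all 8 assignments for p, q, r:
p=0, q=0, r=0: 0
p=0, q=0, r=1: 0
p=0, q=1, r=0: 0
p=0, q=1, r=1: 0
p=1, q=0, r=0: 1
p=1, q=0, r=1: 1
p=1, q=1, r=0: 1
p=1, q=1, r=1: 0
Satisfying count = 3

3


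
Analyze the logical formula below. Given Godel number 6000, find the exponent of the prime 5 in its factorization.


Factorize 6000 by dividing by 5 repeatedly.
Division steps: 5 divides 6000 exactly 3 time(s).
Exponent of 5 = 3

3


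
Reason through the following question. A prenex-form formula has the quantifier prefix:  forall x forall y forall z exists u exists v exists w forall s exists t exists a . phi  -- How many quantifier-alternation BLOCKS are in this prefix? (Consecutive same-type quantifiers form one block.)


Quantifier-type sequence: A A A E E E A E E  (A=forall, E=exists)
Group into maximal same-type runs:
  Ax3 | Ex3 | Ax1 | Ex2
Number of blocks = 4

4


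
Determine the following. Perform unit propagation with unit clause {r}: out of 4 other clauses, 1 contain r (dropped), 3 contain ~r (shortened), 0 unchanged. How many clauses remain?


Satisfied (removed): 1
Shortened (remain): 3
Unchanged (remain): 0
Remaining = 3 + 0 = 3

3


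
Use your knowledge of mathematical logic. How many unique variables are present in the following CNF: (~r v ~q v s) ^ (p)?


Identify each variable that appears in the formula.
Variables found: p, q, r, s
Count = 4

4


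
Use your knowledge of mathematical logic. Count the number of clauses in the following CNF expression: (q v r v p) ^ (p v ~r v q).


A CNF formula is a conjunction of clauses.
Clauses are separated by ^.
Counting the conjuncts: 2 clauses.

2


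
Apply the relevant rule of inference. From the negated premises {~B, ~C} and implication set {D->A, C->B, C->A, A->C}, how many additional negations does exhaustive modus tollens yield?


Initial negated facts: {~B, ~C}
Apply modus tollens to closure:
  ~C and A->C  =>  ~A
  ~A and D->A  =>  ~D
Final negated: {~A, ~B, ~C, ~D}
New negations: {~A, ~D}
Count = 2

2


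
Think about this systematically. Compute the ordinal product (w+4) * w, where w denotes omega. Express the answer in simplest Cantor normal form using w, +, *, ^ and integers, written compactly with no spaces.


Compute (w+4) * w.
Ordinal * is associative and left-distributive over +, but NOT commutative; for finite n>1, n*w = w but w*n stays w*n.
(w+4) * w = sup{(w+4)*k : k<w} = sup{w*k+4} = w^2 (the +4 tail is absorbed in the limit).
Result = w^2

w^2


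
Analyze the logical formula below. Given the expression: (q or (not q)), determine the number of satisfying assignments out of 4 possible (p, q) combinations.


Check all 4 assignments:
p=0, q=0: 1
p=0, q=1: 1
p=1, q=0: 1
p=1, q=1: 1
Count of True = 4

4


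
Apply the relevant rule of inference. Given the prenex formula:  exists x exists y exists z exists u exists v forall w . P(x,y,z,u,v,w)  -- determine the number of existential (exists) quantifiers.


Quantifier prefix: exists x exists y exists z exists u exists v forall w
Mark each quantifier type:
  E E E E E U
Universal count = 1, Existential count = 5
Asked for existential (exists) quantifiers: 5

5


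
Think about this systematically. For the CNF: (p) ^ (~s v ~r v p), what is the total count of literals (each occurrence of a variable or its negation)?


Counting literals in each clause:
Clause 1: 1 literal(s)
Clause 2: 3 literal(s)
Total = 4

4


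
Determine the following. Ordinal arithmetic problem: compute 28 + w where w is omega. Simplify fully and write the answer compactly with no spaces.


Compute 28 + w.
Ordinal + is associative but NOT commutative; for finite n>0, n + w = w but w + n stays w+n.
Any finite left addend is absorbed by w on the right: 28 + w = w.
Result = w

w


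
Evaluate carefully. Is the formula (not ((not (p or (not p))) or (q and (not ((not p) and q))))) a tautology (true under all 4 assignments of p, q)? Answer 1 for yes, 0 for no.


Check all 4 assignments:
p=0, q=0: 1
p=0, q=1: 1
p=1, q=0: 1
p=1, q=1: 0
Satisfying count = 3/4.
Tautology iff count = 4: no.

0


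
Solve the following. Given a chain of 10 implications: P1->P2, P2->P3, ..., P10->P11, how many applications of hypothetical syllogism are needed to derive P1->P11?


With 10 implications in a chain connecting 11 propositions:
P1->P2, P2->P3, ..., P10->P11
Steps needed = (number of implications) - 1 = 10 - 1 = 9

9


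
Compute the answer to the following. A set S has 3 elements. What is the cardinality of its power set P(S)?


The power set of a set with n elements has 2^n elements.
|P(S)| = 2^3 = 8

8


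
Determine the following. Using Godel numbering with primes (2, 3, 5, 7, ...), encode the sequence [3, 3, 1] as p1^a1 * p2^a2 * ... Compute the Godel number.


Encode each element as an exponent of the corresponding prime:
  2^3 = 8
  3^3 = 27
  5^1 = 5
Product = 8 * 27 * 5 = 1080

1080


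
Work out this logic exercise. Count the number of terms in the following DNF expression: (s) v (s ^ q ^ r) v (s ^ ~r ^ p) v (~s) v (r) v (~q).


A DNF formula is a disjunction of terms (conjunctions).
Terms are separated by v.
Counting the disjuncts: 6 terms.

6


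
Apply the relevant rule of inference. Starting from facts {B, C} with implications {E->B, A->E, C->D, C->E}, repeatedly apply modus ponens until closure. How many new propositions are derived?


Initial facts: {B, C}
Apply modus ponens to closure:
  C and C->D  =>  D
  C and C->E  =>  E
Final known: {B, C, D, E}
New propositions: {D, E}
Count = 2

2


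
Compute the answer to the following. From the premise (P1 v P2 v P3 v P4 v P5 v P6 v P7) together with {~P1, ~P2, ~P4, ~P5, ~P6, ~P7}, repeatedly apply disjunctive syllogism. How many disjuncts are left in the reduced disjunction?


Original disjuncts (7): P1, P2, P3, P4, P5, P6, P7
Negated (eliminate): ~P1, ~P2, ~P4, ~P5, ~P6, ~P7
Remaining disjuncts: P3
Count = 7 - 6 = 1

1


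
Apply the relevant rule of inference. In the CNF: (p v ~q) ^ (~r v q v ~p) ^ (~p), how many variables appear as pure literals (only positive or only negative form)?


Check each variable for pure literal status:
p: mixed (not pure)
q: mixed (not pure)
r: pure negative
Pure literal count = 1

1


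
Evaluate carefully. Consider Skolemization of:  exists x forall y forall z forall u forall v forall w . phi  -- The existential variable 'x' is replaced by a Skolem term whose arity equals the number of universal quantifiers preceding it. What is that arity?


Quantifier prefix: exists x forall y forall z forall u forall v forall w
'x' is existentially quantified at position 1.
No universal quantifiers precede it.
Skolem function arity = 0 (a Skolem constant)

0


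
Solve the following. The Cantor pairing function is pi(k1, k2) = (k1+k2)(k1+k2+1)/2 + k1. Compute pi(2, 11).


k1 + k2 = 13
(k1+k2)(k1+k2+1)/2 = 13 * 14 / 2 = 91
pi = 91 + 2 = 93

93


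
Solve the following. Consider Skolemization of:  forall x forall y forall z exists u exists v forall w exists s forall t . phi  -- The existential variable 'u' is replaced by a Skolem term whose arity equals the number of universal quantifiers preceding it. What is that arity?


Quantifier prefix: forall x forall y forall z exists u exists v forall w exists s forall t
'u' is existentially quantified at position 4.
Universal variables preceding it: x, y, z
Skolem function arity = 3

3


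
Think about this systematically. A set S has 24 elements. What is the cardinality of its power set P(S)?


The power set of a set with n elements has 2^n elements.
|P(S)| = 2^24 = 16777216

16777216


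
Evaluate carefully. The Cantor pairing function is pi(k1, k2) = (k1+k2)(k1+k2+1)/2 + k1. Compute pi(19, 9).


k1 + k2 = 28
(k1+k2)(k1+k2+1)/2 = 28 * 29 / 2 = 406
pi = 406 + 19 = 425

425


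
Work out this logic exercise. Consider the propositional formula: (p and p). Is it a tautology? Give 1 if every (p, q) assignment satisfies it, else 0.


Check all 4 assignments:
p=0, q=0: 0
p=0, q=1: 0
p=1, q=0: 1
p=1, q=1: 1
Satisfying count = 2/4.
Tautology iff count = 4: no.

0


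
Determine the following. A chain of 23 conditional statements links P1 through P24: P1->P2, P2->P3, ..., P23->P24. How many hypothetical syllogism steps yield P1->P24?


With 23 implications in a chain connecting 24 propositions:
P1->P2, P2->P3, ..., P23->P24
Steps needed = (number of implications) - 1 = 23 - 1 = 22

22


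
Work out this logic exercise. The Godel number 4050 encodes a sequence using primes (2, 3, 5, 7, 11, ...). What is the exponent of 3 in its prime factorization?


Factorize 4050 by dividing by 3 repeatedly.
Division steps: 3 divides 4050 exactly 4 time(s).
Exponent of 3 = 4

4


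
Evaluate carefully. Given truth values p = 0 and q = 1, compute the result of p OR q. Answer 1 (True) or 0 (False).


p = 0, q = 1
Operation: p OR q
Evaluate: 0 OR 1 = 1

1


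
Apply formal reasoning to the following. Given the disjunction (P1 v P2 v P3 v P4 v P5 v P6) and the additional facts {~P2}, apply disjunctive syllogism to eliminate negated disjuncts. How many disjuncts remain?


Original disjuncts (6): P1, P2, P3, P4, P5, P6
Negated (eliminate): ~P2
Remaining disjuncts: P1, P3, P4, P5, P6
Count = 6 - 1 = 5

5


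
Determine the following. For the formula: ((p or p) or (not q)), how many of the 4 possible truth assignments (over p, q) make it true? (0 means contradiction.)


Check all 4 assignments:
p=0, q=0: 1
p=0, q=1: 0
p=1, q=0: 1
p=1, q=1: 1
Count of True = 3

3


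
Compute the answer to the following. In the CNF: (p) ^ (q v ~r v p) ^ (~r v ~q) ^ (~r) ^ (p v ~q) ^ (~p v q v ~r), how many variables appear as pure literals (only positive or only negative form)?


Check each variable for pure literal status:
p: mixed (not pure)
q: mixed (not pure)
r: pure negative
Pure literal count = 1

1


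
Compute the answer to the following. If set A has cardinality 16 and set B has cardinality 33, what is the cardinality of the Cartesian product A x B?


The Cartesian product A x B contains all ordered pairs (a, b).
|A x B| = |A| * |B| = 16 * 33 = 528

528


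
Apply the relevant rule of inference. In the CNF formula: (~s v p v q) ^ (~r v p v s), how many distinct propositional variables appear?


Identify each variable that appears in the formula.
Variables found: p, q, r, s
Count = 4

4


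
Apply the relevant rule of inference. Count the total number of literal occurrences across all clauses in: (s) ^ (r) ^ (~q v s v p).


Counting literals in each clause:
Clause 1: 1 literal(s)
Clause 2: 1 literal(s)
Clause 3: 3 literal(s)
Total = 5

5


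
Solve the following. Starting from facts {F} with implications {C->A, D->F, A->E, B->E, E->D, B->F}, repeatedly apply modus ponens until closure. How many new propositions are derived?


Initial facts: {F}
Apply modus ponens to closure:
  (no implication fires)
Final known: {F}
New propositions: {(none)}
Count = 0

0


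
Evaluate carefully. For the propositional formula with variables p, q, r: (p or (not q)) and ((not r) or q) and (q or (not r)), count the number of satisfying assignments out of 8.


Evaluate all 8 assignments for p, q, r:
p=0, q=0, r=0: 1
p=0, q=0, r=1: 0
p=0, q=1, r=0: 0
p=0, q=1, r=1: 0
p=1, q=0, r=0: 1
p=1, q=0, r=1: 0
p=1, q=1, r=0: 1
p=1, q=1, r=1: 1
Satisfying count = 4

4


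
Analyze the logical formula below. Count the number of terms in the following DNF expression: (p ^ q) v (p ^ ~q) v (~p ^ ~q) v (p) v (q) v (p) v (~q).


A DNF formula is a disjunction of terms (conjunctions).
Terms are separated by v.
Counting the disjuncts: 7 terms.

7


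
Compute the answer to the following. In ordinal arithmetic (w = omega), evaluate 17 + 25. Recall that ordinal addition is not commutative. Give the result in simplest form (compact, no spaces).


Compute 17 + 25.
Ordinal + is associative but NOT commutative; for finite n>0, n + w = w but w + n stays w+n.
Both operands finite; ordinal + agrees with natural +: 17 + 25 = 42.
Result = 42

42


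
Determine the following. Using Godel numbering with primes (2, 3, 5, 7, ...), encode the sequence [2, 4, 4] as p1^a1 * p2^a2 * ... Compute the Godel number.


Encode each element as an exponent of the corresponding prime:
  2^2 = 4
  3^4 = 81
  5^4 = 625
Product = 4 * 81 * 625 = 202500

202500


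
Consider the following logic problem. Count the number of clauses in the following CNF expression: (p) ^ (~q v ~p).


A CNF formula is a conjunction of clauses.
Clauses are separated by ^.
Counting the conjuncts: 2 clauses.

2


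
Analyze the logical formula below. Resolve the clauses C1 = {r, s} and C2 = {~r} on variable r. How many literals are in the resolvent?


Remove r from C1 and ~r from C2.
C1 remainder: {s}
C2 remainder: {}
Union (resolvent): {s}
Resolvent has 1 literal(s).

1


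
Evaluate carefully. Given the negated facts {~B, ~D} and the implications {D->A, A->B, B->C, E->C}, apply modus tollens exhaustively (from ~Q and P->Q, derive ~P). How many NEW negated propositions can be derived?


Initial negated facts: {~B, ~D}
Apply modus tollens to closure:
  ~B and A->B  =>  ~A
Final negated: {~A, ~B, ~D}
New negations: {~A}
Count = 1

1


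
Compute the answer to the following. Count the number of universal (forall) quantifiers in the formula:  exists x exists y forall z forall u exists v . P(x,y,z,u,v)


Quantifier prefix: exists x exists y forall z forall u exists v
Mark each quantifier type:
  E E U U E
Universal count = 2, Existential count = 3
Asked for universal (forall) quantifiers: 2

2


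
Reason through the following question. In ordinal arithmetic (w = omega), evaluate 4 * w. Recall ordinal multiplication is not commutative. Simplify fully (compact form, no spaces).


Compute 4 * w.
Ordinal * is associative and left-distributive over +, but NOT commutative; for finite n>1, n*w = w but w*n stays w*n.
For finite n>0, n * w = sup{n*k : k<w} = w. So 4 * w = w.
Result = w

w


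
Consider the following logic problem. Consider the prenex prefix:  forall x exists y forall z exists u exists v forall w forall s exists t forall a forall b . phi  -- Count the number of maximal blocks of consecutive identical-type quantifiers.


Quantifier-type sequence: A E A E E A A E A A  (A=forall, E=exists)
Group into maximal same-type runs:
  Ax1 | Ex1 | Ax1 | Ex2 | Ax2 | Ex1 | Ax2
Number of blocks = 7

7


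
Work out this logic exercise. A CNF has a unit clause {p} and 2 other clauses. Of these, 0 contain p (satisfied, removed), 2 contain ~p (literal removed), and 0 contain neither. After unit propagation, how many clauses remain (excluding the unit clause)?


Satisfied (removed): 0
Shortened (remain): 2
Unchanged (remain): 0
Remaining = 2 + 0 = 2

2


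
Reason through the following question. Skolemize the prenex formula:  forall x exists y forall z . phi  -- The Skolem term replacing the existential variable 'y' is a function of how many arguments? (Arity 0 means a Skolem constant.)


Quantifier prefix: forall x exists y forall z
'y' is existentially quantified at position 2.
Universal variables preceding it: x
Skolem function arity = 1

1


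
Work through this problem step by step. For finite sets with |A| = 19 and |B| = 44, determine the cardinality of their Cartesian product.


The Cartesian product A x B contains all ordered pairs (a, b).
|A x B| = |A| * |B| = 19 * 44 = 836

836


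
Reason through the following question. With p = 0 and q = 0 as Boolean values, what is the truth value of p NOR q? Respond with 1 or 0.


p = 0, q = 0
Operation: p NOR q
Evaluate: 0 NOR 0 = 1

1


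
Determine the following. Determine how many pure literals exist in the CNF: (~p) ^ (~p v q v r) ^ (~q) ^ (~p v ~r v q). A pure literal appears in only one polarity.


Check each variable for pure literal status:
p: pure negative
q: mixed (not pure)
r: mixed (not pure)
Pure literal count = 1

1


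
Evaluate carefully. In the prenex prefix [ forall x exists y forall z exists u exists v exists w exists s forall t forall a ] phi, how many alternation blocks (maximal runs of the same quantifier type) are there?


Quantifier-type sequence: A E A E E E E A A  (A=forall, E=exists)
Group into maximal same-type runs:
  Ax1 | Ex1 | Ax1 | Ex4 | Ax2
Number of blocks = 5

5


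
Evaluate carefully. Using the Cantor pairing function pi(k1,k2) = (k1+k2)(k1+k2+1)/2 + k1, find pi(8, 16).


k1 + k2 = 24
(k1+k2)(k1+k2+1)/2 = 24 * 25 / 2 = 300
pi = 300 + 8 = 308

308


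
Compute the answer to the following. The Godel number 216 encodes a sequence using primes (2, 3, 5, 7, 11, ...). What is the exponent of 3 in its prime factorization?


Factorize 216 by dividing by 3 repeatedly.
Division steps: 3 divides 216 exactly 3 time(s).
Exponent of 3 = 3

3


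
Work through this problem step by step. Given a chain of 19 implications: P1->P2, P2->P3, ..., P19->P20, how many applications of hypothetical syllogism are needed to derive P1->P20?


With 19 implications in a chain connecting 20 propositions:
P1->P2, P2->P3, ..., P19->P20
Steps needed = (number of implications) - 1 = 19 - 1 = 18

18


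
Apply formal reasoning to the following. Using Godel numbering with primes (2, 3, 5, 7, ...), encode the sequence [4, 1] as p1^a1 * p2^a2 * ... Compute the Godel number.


Encode each element as an exponent of the corresponding prime:
  2^4 = 16
  3^1 = 3
Product = 16 * 3 = 48

48


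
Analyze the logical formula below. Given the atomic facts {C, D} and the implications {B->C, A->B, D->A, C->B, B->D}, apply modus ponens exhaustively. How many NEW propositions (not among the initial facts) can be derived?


Initial facts: {C, D}
Apply modus ponens to closure:
  D and D->A  =>  A
  C and C->B  =>  B
Final known: {A, B, C, D}
New propositions: {A, B}
Count = 2

2


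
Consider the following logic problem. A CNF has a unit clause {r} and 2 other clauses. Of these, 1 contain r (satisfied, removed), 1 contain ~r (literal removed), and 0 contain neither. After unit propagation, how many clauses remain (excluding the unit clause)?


Satisfied (removed): 1
Shortened (remain): 1
Unchanged (remain): 0
Remaining = 1 + 0 = 1

1


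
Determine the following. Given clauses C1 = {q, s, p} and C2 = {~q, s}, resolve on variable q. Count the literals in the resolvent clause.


Remove q from C1 and ~q from C2.
C1 remainder: {s, p}
C2 remainder: {s}
Union (resolvent): {p, s}
Resolvent has 2 literal(s).

2


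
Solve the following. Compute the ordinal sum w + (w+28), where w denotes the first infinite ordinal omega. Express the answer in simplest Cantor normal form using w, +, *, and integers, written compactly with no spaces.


Compute w + (w+28).
Ordinal + is associative but NOT commutative; for finite n>0, n + w = w but w + n stays w+n.
w + (w+28) = (w+w) + 28 = w*2+28.
Result = w*2+28

w*2+28


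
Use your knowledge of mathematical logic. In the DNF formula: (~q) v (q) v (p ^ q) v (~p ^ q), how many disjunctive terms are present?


A DNF formula is a disjunction of terms (conjunctions).
Terms are separated by v.
Counting the disjuncts: 4 terms.

4


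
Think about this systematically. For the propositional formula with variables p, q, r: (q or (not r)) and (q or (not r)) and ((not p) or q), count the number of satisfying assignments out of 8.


Evaluate all 8 assignments for p, q, r:
p=0, q=0, r=0: 1
p=0, q=0, r=1: 0
p=0, q=1, r=0: 1
p=0, q=1, r=1: 1
p=1, q=0, r=0: 0
p=1, q=0, r=1: 0
p=1, q=1, r=0: 1
p=1, q=1, r=1: 1
Satisfying count = 5

5


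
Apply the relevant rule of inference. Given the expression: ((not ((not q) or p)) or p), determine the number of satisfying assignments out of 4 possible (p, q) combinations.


Check all 4 assignments:
p=0, q=0: 0
p=0, q=1: 1
p=1, q=0: 1
p=1, q=1: 1
Count of True = 3

3


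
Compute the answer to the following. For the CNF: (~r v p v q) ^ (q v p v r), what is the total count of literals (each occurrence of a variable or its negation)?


Counting literals in each clause:
Clause 1: 3 literal(s)
Clause 2: 3 literal(s)
Total = 6

6


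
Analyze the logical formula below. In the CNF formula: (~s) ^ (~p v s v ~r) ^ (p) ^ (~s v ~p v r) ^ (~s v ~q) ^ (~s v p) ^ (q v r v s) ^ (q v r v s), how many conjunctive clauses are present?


A CNF formula is a conjunction of clauses.
Clauses are separated by ^.
Counting the conjuncts: 8 clauses.

8


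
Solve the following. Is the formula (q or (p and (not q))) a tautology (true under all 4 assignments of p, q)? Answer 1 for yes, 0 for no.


Check all 4 assignments:
p=0, q=0: 0
p=0, q=1: 1
p=1, q=0: 1
p=1, q=1: 1
Satisfying count = 3/4.
Tautology iff count = 4: no.

0


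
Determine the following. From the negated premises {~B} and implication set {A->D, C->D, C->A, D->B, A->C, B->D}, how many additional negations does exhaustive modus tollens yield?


Initial negated facts: {~B}
Apply modus tollens to closure:
  ~B and D->B  =>  ~D
  ~D and A->D  =>  ~A
  ~D and C->D  =>  ~C
Final negated: {~A, ~B, ~C, ~D}
New negations: {~A, ~C, ~D}
Count = 3

3


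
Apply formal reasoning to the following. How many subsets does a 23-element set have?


The power set of a set with n elements has 2^n elements.
|P(S)| = 2^23 = 8388608

8388608


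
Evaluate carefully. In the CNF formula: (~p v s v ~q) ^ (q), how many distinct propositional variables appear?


Identify each variable that appears in the formula.
Variables found: p, q, s
Count = 3

3


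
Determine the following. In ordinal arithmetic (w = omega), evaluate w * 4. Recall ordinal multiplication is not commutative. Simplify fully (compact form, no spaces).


Compute w * 4.
Ordinal * is associative and left-distributive over +, but NOT commutative; for finite n>1, n*w = w but w*n stays w*n.
w * 4 means 4 copies of w concatenated: w*4.
Result = w*4

w*4


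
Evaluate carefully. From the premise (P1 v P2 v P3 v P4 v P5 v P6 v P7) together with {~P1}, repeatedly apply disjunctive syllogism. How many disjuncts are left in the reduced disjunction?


Original disjuncts (7): P1, P2, P3, P4, P5, P6, P7
Negated (eliminate): ~P1
Remaining disjuncts: P2, P3, P4, P5, P6, P7
Count = 7 - 1 = 6

6


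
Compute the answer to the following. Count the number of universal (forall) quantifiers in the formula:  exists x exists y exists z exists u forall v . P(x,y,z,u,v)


Quantifier prefix: exists x exists y exists z exists u forall v
Mark each quantifier type:
  E E E E U
Universal count = 1, Existential count = 4
Asked for universal (forall) quantifiers: 1

1


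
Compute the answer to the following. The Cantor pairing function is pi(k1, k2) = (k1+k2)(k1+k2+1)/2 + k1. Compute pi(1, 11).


k1 + k2 = 12
(k1+k2)(k1+k2+1)/2 = 12 * 13 / 2 = 78
pi = 78 + 1 = 79

79


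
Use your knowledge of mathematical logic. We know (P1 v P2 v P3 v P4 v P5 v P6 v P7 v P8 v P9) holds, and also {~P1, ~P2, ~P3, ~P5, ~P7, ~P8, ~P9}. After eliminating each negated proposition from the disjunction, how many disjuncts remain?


Original disjuncts (9): P1, P2, P3, P4, P5, P6, P7, P8, P9
Negated (eliminate): ~P1, ~P2, ~P3, ~P5, ~P7, ~P8, ~P9
Remaining disjuncts: P4, P6
Count = 9 - 7 = 2

2


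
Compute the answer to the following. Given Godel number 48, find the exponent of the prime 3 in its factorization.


Factorize 48 by dividing by 3 repeatedly.
Division steps: 3 divides 48 exactly 1 time(s).
Exponent of 3 = 1

1


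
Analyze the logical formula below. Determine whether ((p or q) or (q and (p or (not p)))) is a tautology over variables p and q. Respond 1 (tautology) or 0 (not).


Check all 4 assignments:
p=0, q=0: 0
p=0, q=1: 1
p=1, q=0: 1
p=1, q=1: 1
Satisfying count = 3/4.
Tautology iff count = 4: no.

0


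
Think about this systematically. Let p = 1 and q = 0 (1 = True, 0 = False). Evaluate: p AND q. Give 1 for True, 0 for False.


p = 1, q = 0
Operation: p AND q
Evaluate: 1 AND 0 = 0

0


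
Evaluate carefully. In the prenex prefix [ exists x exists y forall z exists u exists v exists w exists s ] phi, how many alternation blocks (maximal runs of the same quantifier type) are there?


Quantifier-type sequence: E E A E E E E  (A=forall, E=exists)
Group into maximal same-type runs:
  Ex2 | Ax1 | Ex4
Number of blocks = 3

3


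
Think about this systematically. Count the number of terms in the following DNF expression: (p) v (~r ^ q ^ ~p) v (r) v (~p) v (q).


A DNF formula is a disjunction of terms (conjunctions).
Terms are separated by v.
Counting the disjuncts: 5 terms.

5


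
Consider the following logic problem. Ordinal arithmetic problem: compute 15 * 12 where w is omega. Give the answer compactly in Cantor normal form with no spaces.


Compute 15 * 12.
Ordinal * is associative and left-distributive over +, but NOT commutative; for finite n>1, n*w = w but w*n stays w*n.
Both finite; ordinal * agrees with natural *: 15 * 12 = 180.
Result = 180

180


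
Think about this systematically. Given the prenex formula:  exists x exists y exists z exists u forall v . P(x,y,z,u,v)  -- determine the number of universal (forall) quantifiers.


Quantifier prefix: exists x exists y exists z exists u forall v
Mark each quantifier type:
  E E E E U
Universal count = 1, Existential count = 4
Asked for universal (forall) quantifiers: 1

1


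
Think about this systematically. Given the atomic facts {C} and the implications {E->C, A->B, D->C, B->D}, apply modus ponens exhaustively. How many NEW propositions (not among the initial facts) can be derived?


Initial facts: {C}
Apply modus ponens to closure:
  (no implication fires)
Final known: {C}
New propositions: {(none)}
Count = 0

0


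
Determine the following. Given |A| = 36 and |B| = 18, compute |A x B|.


The Cartesian product A x B contains all ordered pairs (a, b).
|A x B| = |A| * |B| = 36 * 18 = 648

648


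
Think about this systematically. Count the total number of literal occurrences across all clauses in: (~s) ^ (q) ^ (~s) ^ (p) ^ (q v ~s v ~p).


Counting literals in each clause:
Clause 1: 1 literal(s)
Clause 2: 1 literal(s)
Clause 3: 1 literal(s)
Clause 4: 1 literal(s)
Clause 5: 3 literal(s)
Total = 7

7


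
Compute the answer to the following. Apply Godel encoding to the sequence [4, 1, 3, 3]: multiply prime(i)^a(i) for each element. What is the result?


Encode each element as an exponent of the corresponding prime:
  2^4 = 16
  3^1 = 3
  5^3 = 125
  7^3 = 343
Product = 16 * 3 * 125 * 343 = 2058000

2058000


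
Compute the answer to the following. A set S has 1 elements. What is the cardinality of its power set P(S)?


The power set of a set with n elements has 2^n elements.
|P(S)| = 2^1 = 2

2


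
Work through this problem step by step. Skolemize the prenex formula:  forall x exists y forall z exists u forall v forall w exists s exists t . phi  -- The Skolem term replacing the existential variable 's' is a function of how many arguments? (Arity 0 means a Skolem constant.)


Quantifier prefix: forall x exists y forall z exists u forall v forall w exists s exists t
's' is existentially quantified at position 7.
Universal variables preceding it: x, z, v, w
Skolem function arity = 4

4


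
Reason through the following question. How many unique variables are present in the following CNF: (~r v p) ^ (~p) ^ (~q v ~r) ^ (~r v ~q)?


Identify each variable that appears in the formula.
Variables found: p, q, r
Count = 3

3


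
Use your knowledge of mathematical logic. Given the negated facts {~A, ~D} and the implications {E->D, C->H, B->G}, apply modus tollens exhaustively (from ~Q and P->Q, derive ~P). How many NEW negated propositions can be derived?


Initial negated facts: {~A, ~D}
Apply modus tollens to closure:
  ~D and E->D  =>  ~E
Final negated: {~A, ~D, ~E}
New negations: {~E}
Count = 1

1


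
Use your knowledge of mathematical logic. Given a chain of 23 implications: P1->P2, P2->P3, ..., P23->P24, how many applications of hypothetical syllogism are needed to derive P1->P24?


With 23 implications in a chain connecting 24 propositions:
P1->P2, P2->P3, ..., P23->P24
Steps needed = (number of implications) - 1 = 23 - 1 = 22

22


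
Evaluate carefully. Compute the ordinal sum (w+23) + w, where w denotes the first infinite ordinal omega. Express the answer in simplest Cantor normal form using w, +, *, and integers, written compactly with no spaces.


Compute (w+23) + w.
Ordinal + is associative but NOT commutative; for finite n>0, n + w = w but w + n stays w+n.
(w+23) + w = w + (23+w) = w + w = w*2 (the finite tail 23 is absorbed by the right w).
Result = w*2

w*2


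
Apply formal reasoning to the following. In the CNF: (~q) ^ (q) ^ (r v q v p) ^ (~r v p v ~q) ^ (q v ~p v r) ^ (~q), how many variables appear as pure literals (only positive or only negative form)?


Check each variable for pure literal status:
p: mixed (not pure)
q: mixed (not pure)
r: mixed (not pure)
Pure literal count = 0

0


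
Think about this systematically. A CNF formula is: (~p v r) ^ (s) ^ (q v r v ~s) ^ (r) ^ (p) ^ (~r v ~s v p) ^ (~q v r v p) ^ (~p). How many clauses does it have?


A CNF formula is a conjunction of clauses.
Clauses are separated by ^.
Counting the conjuncts: 8 clauses.

8


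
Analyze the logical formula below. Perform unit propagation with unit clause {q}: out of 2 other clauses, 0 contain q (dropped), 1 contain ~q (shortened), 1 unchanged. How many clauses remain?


Satisfied (removed): 0
Shortened (remain): 1
Unchanged (remain): 1
Remaining = 1 + 1 = 2

2


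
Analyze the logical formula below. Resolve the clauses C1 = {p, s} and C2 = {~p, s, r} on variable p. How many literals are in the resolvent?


Remove p from C1 and ~p from C2.
C1 remainder: {s}
C2 remainder: {s, r}
Union (resolvent): {r, s}
Resolvent has 2 literal(s).

2


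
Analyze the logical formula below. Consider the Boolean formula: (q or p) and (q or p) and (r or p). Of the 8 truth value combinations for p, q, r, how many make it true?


Evaluate all 8 assignments for p, q, r:
p=0, q=0, r=0: 0
p=0, q=0, r=1: 0
p=0, q=1, r=0: 0
p=0, q=1, r=1: 1
p=1, q=0, r=0: 1
p=1, q=0, r=1: 1
p=1, q=1, r=0: 1
p=1, q=1, r=1: 1
Satisfying count = 5

5


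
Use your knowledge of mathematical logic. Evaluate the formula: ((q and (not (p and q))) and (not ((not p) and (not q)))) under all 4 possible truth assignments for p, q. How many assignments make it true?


Check all 4 assignments:
p=0, q=0: 0
p=0, q=1: 1
p=1, q=0: 0
p=1, q=1: 0
Count of True = 1

1


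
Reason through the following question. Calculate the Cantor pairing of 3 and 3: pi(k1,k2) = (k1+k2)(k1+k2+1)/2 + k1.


k1 + k2 = 6
(k1+k2)(k1+k2+1)/2 = 6 * 7 / 2 = 21
pi = 21 + 3 = 24

24


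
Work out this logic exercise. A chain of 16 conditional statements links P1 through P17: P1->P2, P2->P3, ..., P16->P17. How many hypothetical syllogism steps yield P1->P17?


With 16 implications in a chain connecting 17 propositions:
P1->P2, P2->P3, ..., P16->P17
Steps needed = (number of implications) - 1 = 16 - 1 = 15

15


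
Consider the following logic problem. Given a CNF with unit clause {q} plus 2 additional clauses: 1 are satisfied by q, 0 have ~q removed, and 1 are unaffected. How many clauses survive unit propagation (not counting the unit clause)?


Satisfied (removed): 1
Shortened (remain): 0
Unchanged (remain): 1
Remaining = 0 + 1 = 1

1


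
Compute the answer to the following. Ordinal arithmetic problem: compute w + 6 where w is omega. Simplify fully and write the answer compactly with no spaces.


Compute w + 6.
Ordinal + is associative but NOT commutative; for finite n>0, n + w = w but w + n stays w+n.
w + 6 is already in normal form (a successor ordinal beyond w).
Result = w+6

w+6


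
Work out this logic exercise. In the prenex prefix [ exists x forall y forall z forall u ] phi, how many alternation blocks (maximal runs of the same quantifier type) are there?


Quantifier-type sequence: E A A A  (A=forall, E=exists)
Group into maximal same-type runs:
  Ex1 | Ax3
Number of blocks = 2

2


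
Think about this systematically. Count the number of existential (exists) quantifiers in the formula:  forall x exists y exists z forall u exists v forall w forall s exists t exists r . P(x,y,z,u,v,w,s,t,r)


Quantifier prefix: forall x exists y exists z forall u exists v forall w forall s exists t exists r
Mark each quantifier type:
  U E E U E U U E E
Universal count = 4, Existential count = 5
Asked for existential (exists) quantifiers: 5

5


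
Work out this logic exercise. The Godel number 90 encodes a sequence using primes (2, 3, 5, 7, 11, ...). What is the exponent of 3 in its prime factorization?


Factorize 90 by dividing by 3 repeatedly.
Division steps: 3 divides 90 exactly 2 time(s).
Exponent of 3 = 2

2


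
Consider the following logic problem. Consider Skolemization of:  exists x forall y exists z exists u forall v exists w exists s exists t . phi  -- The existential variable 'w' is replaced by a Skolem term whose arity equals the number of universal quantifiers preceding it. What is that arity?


Quantifier prefix: exists x forall y exists z exists u forall v exists w exists s exists t
'w' is existentially quantified at position 6.
Universal variables preceding it: y, v
Skolem function arity = 2

2


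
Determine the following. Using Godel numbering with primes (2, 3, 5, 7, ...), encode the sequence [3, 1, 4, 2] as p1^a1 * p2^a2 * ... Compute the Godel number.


Encode each element as an exponent of the corresponding prime:
  2^3 = 8
  3^1 = 3
  5^4 = 625
  7^2 = 49
Product = 8 * 3 * 625 * 49 = 735000

735000


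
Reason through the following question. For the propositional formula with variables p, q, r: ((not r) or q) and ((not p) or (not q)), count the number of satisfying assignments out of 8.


Evaluate all 8 assignments for p, q, r:
p=0, q=0, r=0: 1
p=0, q=0, r=1: 0
p=0, q=1, r=0: 1
p=0, q=1, r=1: 1
p=1, q=0, r=0: 1
p=1, q=0, r=1: 0
p=1, q=1, r=0: 0
p=1, q=1, r=1: 0
Satisfying count = 4

4


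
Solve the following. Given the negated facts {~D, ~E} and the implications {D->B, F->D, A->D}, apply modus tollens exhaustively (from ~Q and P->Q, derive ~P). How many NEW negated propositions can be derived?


Initial negated facts: {~D, ~E}
Apply modus tollens to closure:
  ~D and F->D  =>  ~F
  ~D and A->D  =>  ~A
Final negated: {~A, ~D, ~E, ~F}
New negations: {~A, ~F}
Count = 2

2


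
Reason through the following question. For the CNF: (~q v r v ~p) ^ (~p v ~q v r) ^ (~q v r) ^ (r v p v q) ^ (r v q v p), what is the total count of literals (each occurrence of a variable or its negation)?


Counting literals in each clause:
Clause 1: 3 literal(s)
Clause 2: 3 literal(s)
Clause 3: 2 literal(s)
Clause 4: 3 literal(s)
Clause 5: 3 literal(s)
Total = 14

14


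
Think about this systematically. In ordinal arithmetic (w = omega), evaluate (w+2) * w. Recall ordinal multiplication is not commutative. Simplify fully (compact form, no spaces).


Compute (w+2) * w.
Ordinal * is associative and left-distributive over +, but NOT commutative; for finite n>1, n*w = w but w*n stays w*n.
(w+2) * w = sup{(w+2)*k : k<w} = sup{w*k+2} = w^2 (the +2 tail is absorbed in the limit).
Result = w^2

w^2


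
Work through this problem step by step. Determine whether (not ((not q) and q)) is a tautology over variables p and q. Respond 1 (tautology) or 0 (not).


Check all 4 assignments:
p=0, q=0: 1
p=0, q=1: 1
p=1, q=0: 1
p=1, q=1: 1
Satisfying count = 4/4.
Tautology iff count = 4: yes.

1


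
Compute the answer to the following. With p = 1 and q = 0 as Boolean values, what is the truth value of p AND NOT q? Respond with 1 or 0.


p = 1, q = 0
Operation: p AND NOT q
Evaluate: 1 AND NOT 0 = 1

1


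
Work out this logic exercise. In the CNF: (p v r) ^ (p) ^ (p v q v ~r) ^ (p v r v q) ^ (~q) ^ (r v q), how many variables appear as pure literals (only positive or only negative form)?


Check each variable for pure literal status:
p: pure positive
q: mixed (not pure)
r: mixed (not pure)
Pure literal count = 1

1


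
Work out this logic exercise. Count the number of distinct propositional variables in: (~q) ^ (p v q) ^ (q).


Identify each variable that appears in the formula.
Variables found: p, q
Count = 2

2


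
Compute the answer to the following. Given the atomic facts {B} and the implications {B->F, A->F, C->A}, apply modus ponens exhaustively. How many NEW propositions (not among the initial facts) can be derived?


Initial facts: {B}
Apply modus ponens to closure:
  B and B->F  =>  F
Final known: {B, F}
New propositions: {F}
Count = 1

1


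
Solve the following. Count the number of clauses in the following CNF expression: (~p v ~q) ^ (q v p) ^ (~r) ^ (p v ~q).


A CNF formula is a conjunction of clauses.
Clauses are separated by ^.
Counting the conjuncts: 4 clauses.

4
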